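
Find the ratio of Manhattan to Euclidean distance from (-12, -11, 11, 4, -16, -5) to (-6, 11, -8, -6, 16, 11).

L1 = |-12 - (-6)| + |-11 - 11| + |11 - (-8)| + |4 - (-6)| + |-16 - 16| + |-5 - 11| = 6 + 22 + 19 + 10 + 32 + 16 = 105
L2 = √(6² + 22² + 19² + 10² + 32² + 16²) = √2261 ≈ 47.55
L1 ≥ L2 always (equality iff movement is along one axis); L1 > L2 here.
Ratio L1/L2 = 105/√2261 ≈ 2.2082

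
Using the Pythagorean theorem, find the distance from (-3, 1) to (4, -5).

√(Σ(x_i - y_i)²) = √((-3 - 4)² + (1 - (-5))²)
= √((-7)² + 6²) = √(49 + 36) = √85 ≈ 9.2195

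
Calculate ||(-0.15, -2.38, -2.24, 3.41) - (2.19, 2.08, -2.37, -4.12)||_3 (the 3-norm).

(Σ|x_i - y_i|^3)^(1/3) = (|-0.15 - 2.19|^3 + |-2.38 - 2.08|^3 + |-2.24 - (-2.37)|^3 + |3.41 - (-4.12)|^3)^(1/3)
= (2.34^3 + 4.46^3 + 0.13^3 + 7.53^3)^(1/3) ≈ (12.8129 + 88.7165 + 0.0022 + 426.9578)^(1/3) = (528.4894)^(1/3) ≈ 8.085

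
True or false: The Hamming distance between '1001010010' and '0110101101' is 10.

Differing positions: 1, 2, 3, 4, 5, 6, 7, 8, 9, 10. Hamming distance = 10, so the claim is true.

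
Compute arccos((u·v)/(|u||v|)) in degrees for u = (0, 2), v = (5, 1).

With u = (0, 2), v = (5, 1):
u·v = 0·5 + 2·1 = 0 + 2 = 2.
|u| = √(0² + 2²) = √4, |v| = √(5² + 1²) = √26, so |u||v| = √(4·26) = √104.
cos θ = (u·v)/(|u||v|) = 2/√104 ≈ 0.196116
θ = arccos(0.196116) ≈ 78.69°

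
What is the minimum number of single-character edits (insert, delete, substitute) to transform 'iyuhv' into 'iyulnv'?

Let D[i][j] be the edit distance between the first i characters of 'iyuhv' and the first j characters of 'iyulnv', with D[i][0] = i, D[0][j] = j, and D[i][j] = D[i-1][j-1] if the characters match, else 1 + min(D[i-1][j], D[i][j-1], D[i-1][j-1]). Filling the table (rows: prefixes of 'iyuhv', columns: prefixes of 'iyulnv'):
     ε  i  y  u  l  n  v
  ε  0  1  2  3  4  5  6
  i  1  0  1  2  3  4  5
  y  2  1  0  1  2  3  4
  u  3  2  1  0  1  2  3
  h  4  3  2  1  1  2  3
  v  5  4  3  2  2  2  2
The bottom-right entry gives D[5][6] = 2, so no sequence of fewer than 2 edits works. Backtracking through the table gives one optimal edit sequence (2 edits):
  iyuhv → iyulhv (ins l @4)
  iyulhv → iyulnv (sub h→n @5)
Edit distance = 2.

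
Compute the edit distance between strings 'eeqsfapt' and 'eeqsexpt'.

Let D[i][j] be the edit distance between the first i characters of 'eeqsfapt' and the first j characters of 'eeqsexpt', with D[i][0] = i, D[0][j] = j, and D[i][j] = D[i-1][j-1] if the characters match, else 1 + min(D[i-1][j], D[i][j-1], D[i-1][j-1]). Filling the table (rows: prefixes of 'eeqsfapt', columns: prefixes of 'eeqsexpt'):
     ε  e  e  q  s  e  x  p  t
  ε  0  1  2  3  4  5  6  7  8
  e  1  0  1  2  3  4  5  6  7
  e  2  1  0  1  2  3  4  5  6
  q  3  2  1  0  1  2  3  4  5
  s  4  3  2  1  0  1  2  3  4
  f  5  4  3  2  1  1  2  3  4
  a  6  5  4  3  2  2  2  3  4
  p  7  6  5  4  3  3  3  2  3
  t  8  7  6  5  4  4  4  3  2
The bottom-right entry gives D[8][8] = 2, so no sequence of fewer than 2 edits works. Backtracking through the table gives one optimal edit sequence (2 edits):
  eeqsfapt → eeqseapt (sub f→e @5)
  eeqseapt → eeqsexpt (sub a→x @6)
Edit distance = 2.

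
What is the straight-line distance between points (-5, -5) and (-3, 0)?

√(Σ(x_i - y_i)²) = √((-5 - (-3))² + (-5 - 0)²)
= √((-2)² + (-5)²) = √(4 + 25) = √29 ≈ 5.3852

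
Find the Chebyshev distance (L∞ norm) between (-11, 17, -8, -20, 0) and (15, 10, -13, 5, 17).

max(|x_i - y_i|) = max(|-11 - 15|, |17 - 10|, |-8 - (-13)|, |-20 - 5|, |0 - 17|) = max(26, 7, 5, 25, 17) = 26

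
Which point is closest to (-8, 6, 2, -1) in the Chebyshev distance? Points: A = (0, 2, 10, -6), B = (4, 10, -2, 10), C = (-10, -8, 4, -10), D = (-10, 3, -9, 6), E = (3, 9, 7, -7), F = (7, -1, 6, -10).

Distances: d(A) = 8, d(B) = 12, d(C) = 14, d(D) = 11, d(E) = 11, d(F) = 15. Nearest: A = (0, 2, 10, -6) with distance 8.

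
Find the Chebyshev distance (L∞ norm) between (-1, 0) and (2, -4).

max(|x_i - y_i|) = max(|-1 - 2|, |0 - (-4)|) = max(3, 4) = 4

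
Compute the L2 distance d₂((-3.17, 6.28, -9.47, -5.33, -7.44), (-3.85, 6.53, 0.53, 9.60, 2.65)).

√(Σ(x_i - y_i)²) = √((-3.17 - (-3.85))² + (6.28 - 6.53)² + (-9.47 - 0.53)² + (-5.33 - 9.6)² + (-7.44 - 2.65)²)
= √(0.68² + (-0.25)² + (-10)² + (-14.93)² + (-10.09)²) = √(0.4624 + 0.0625 + 100 + 222.9049 + 101.8081) = √425.2379 ≈ 20.6213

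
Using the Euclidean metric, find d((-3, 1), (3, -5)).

√(Σ(x_i - y_i)²) = √((-3 - 3)² + (1 - (-5))²)
= √((-6)² + 6²) = √(36 + 36) = √72 ≈ 8.4853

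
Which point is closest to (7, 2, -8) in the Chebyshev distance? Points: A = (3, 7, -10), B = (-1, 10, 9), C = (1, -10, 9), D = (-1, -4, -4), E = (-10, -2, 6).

Distances: d(A) = 5, d(B) = 17, d(C) = 17, d(D) = 8, d(E) = 17. Nearest: A = (3, 7, -10) with distance 5.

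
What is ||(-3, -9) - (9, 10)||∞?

max(|x_i - y_i|) = max(|-3 - 9|, |-9 - 10|) = max(12, 19) = 19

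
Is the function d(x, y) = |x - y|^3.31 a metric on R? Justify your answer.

No. d(x,y) = |x-y|^3.31 fails the triangle inequality since p = 3.31 > 1. Counterexample: x = -4, y = -1, z = 2. d(x,z) = |-4 - 2|^3.31 = 6^3.31 ≈ 376.4269, but d(x,y) + d(y,z) = 3^3.31 + 3^3.31 ≈ 37.9552 + 37.9552 = 75.9104. Since 376.4269 > 75.9104, the triangle inequality is violated.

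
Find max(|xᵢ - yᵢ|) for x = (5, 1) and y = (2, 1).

max(|x_i - y_i|) = max(|5 - 2|, |1 - 1|) = max(3, 0) = 3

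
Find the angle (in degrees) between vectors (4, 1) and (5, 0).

With u = (4, 1), v = (5, 0):
u·v = 4·5 + 1·0 = 20 + 0 = 20.
|u| = √(4² + 1²) = √17, |v| = √(5² + 0²) = √25, so |u||v| = √(17·25) = √425.
cos θ = (u·v)/(|u||v|) = 20/√425 ≈ 0.970143
θ = arccos(0.970143) ≈ 14.04°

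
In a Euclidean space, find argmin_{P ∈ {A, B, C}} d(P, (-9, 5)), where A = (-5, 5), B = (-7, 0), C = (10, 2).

Distances: d(A) = 4, d(B) ≈ 5.3852, d(C) ≈ 19.2354. Nearest: A = (-5, 5) with distance 4.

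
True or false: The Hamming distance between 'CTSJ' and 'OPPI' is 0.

Differing positions: 1, 2, 3, 4. Hamming distance = 4, so the claim that d_H = 0 is false.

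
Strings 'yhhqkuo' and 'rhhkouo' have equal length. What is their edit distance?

Let D[i][j] be the edit distance between the first i characters of 'yhhqkuo' and the first j characters of 'rhhkouo', with D[i][0] = i, D[0][j] = j, and D[i][j] = D[i-1][j-1] if the characters match, else 1 + min(D[i-1][j], D[i][j-1], D[i-1][j-1]). Filling the table (rows: prefixes of 'yhhqkuo', columns: prefixes of 'rhhkouo'):
     ε  r  h  h  k  o  u  o
  ε  0  1  2  3  4  5  6  7
  y  1  1  2  3  4  5  6  7
  h  2  2  1  2  3  4  5  6
  h  3  3  2  1  2  3  4  5
  q  4  4  3  2  2  3  4  5
  k  5  5  4  3  2  3  4  5
  u  6  6  5  4  3  3  3  4
  o  7  7  6  5  4  3  4  3
The bottom-right entry gives D[7][7] = 3, so no sequence of fewer than 3 edits works. Backtracking through the table gives one optimal edit sequence (3 edits):
  yhhqkuo → rhhqkuo (sub y→r @1)
  rhhqkuo → rhhkkuo (sub q→k @4)
  rhhkkuo → rhhkouo (sub k→o @5)
Edit distance = 3.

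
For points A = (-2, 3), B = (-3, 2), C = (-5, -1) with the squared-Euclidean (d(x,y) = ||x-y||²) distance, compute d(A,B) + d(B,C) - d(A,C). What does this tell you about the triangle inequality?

d(A,B) = 1² + 1² = 2, d(B,C) = 2² + 3² = 13, d(A,C) = 3² + 4² = 25.
d(A,B) + d(B,C) - d(A,C) = 2 + 13 - 25 = 15 - 25 = -10. This is < 0, so the triangle inequality FAILS for these points (squared-Euclidean is not a metric).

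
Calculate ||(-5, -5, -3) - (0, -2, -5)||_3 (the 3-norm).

(Σ|x_i - y_i|^3)^(1/3) = (|-5 - 0|^3 + |-5 - (-2)|^3 + |-3 - (-5)|^3)^(1/3)
= (5^3 + 3^3 + 2^3)^(1/3) = (125 + 27 + 8)^(1/3) = (160)^(1/3) ≈ 5.4288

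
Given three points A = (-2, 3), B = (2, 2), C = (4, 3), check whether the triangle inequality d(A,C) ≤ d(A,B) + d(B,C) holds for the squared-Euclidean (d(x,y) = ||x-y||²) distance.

d(A,B) = 4² + 1² = 17, d(B,C) = 2² + 1² = 5, d(A,C) = 6² + 0² = 36.
d(A,C) = 36 > 17 + 5 = 22. Triangle inequality is VIOLATED. (Squared-Euclidean is not a metric — this is a counterexample.)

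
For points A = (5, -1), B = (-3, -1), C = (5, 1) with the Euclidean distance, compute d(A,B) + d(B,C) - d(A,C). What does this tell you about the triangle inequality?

d(A,B) = √(8² + 0²) = √64 = 8, d(B,C) = √(8² + 2²) = √68 ≈ 8.2462, d(A,C) = √(0² + 2²) = √4 = 2.
d(A,B) + d(B,C) - d(A,C) = 8 + 8.2462 - 2 = 16.2462 - 2 = 14.2462 (to 4 decimal places). This is ≥ 0, so the triangle inequality holds for these points.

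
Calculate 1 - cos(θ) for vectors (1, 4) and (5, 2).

With u = (1, 4), v = (5, 2):
u·v = 1·5 + 4·2 = 5 + 8 = 13.
|u| = √(1² + 4²) = √17, |v| = √(5² + 2²) = √29, so |u||v| = √(17·29) = √493.
cos θ = (u·v)/(|u||v|) = 13/√493 ≈ 0.5855
Cosine distance = 1 - cos θ ≈ 1 - 0.5855 = 0.4145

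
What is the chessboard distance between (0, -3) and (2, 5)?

max(|x_i - y_i|) = max(|0 - 2|, |-3 - 5|) = max(2, 8) = 8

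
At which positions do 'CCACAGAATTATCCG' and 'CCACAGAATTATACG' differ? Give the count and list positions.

Differing positions: 13. Hamming distance = 1.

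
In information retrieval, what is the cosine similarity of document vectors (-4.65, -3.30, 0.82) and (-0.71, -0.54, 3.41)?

With u = (-4.65, -3.30, 0.82), v = (-0.71, -0.54, 3.41):
u·v = (-4.65)·(-0.71) + (-3.3)·(-0.54) + 0.82·3.41 = 3.3015 + 1.782 + 2.7962 = 7.8797.
|u| = √((-4.65)² + (-3.3)² + 0.82²) = √(21.6225 + 10.89 + 0.6724) = √33.1849, |v| = √((-0.71)² + (-0.54)² + 3.41²) = √(0.5041 + 0.2916 + 11.6281) = √12.4238.
cos θ = (u·v)/(|u||v|) = 7.8797/(√33.1849·√12.4238) ≈ 0.3881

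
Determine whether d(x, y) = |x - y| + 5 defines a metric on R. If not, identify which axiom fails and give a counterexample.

No. d fails identity of indiscernibles (specifically d(x,x) = 0): d(-6, -6) = |-6 - (-6)| + 5 = 0 + 5 = 5 ≠ 0.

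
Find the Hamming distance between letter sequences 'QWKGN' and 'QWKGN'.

Differing positions: none. Hamming distance = 0.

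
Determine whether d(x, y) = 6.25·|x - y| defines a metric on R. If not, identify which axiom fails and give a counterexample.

Yes. Since |x - y| is a metric on R and 6.25 > 0, the positive scalar multiple 6.25·|x - y| is also a metric: scaling by a positive constant preserves non-negativity, identity (d=0 ⟺ |x-y|=0 ⟺ x=y), symmetry, and the triangle inequality.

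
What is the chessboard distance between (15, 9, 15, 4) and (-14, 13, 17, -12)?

max(|x_i - y_i|) = max(|15 - (-14)|, |9 - 13|, |15 - 17|, |4 - (-12)|) = max(29, 4, 2, 16) = 29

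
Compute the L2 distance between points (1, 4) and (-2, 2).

(Σ|x_i - y_i|^2)^(1/2) = (|1 - (-2)|^2 + |4 - 2|^2)^(1/2)
= (3^2 + 2^2)^(1/2) = (9 + 4)^(1/2) = (13)^(1/2) ≈ 3.6056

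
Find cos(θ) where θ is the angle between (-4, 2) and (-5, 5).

With u = (-4, 2), v = (-5, 5):
u·v = (-4)·(-5) + 2·5 = 20 + 10 = 30.
|u| = √((-4)² + 2²) = √20, |v| = √((-5)² + 5²) = √50, so |u||v| = √(20·50) = √1000.
cos θ = (u·v)/(|u||v|) = 30/√1000 ≈ 0.9487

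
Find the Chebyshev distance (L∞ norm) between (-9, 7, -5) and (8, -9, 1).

max(|x_i - y_i|) = max(|-9 - 8|, |7 - (-9)|, |-5 - 1|) = max(17, 16, 6) = 17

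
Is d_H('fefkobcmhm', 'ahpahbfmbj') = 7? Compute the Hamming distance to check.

Differing positions: 1, 2, 3, 4, 5, 7, 9, 10. Hamming distance = 8, so the claim that d_H = 7 is false.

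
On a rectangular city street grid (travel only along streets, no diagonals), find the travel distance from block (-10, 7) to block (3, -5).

Σ|x_i - y_i| = |-10 - 3| + |7 - (-5)| = 13 + 12 = 25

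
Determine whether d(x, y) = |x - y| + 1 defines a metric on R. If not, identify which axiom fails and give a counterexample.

No. d fails identity of indiscernibles (specifically d(x,x) = 0): d(6, 6) = |6 - 6| + 1 = 0 + 1 = 1 ≠ 0.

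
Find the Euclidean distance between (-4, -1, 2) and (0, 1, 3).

√(Σ(x_i - y_i)²) = √((-4 - 0)² + (-1 - 1)² + (2 - 3)²)
= √((-4)² + (-2)² + (-1)²) = √(16 + 4 + 1) = √21 ≈ 4.5826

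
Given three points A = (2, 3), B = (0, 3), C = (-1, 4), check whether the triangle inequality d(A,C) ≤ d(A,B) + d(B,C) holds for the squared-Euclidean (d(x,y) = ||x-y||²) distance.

d(A,B) = 2² + 0² = 4, d(B,C) = 1² + 1² = 2, d(A,C) = 3² + 1² = 10.
d(A,C) = 10 > 4 + 2 = 6. Triangle inequality is VIOLATED. (Squared-Euclidean is not a metric — this is a counterexample.)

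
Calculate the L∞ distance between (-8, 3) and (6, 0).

max(|x_i - y_i|) = max(|-8 - 6|, |3 - 0|) = max(14, 3) = 14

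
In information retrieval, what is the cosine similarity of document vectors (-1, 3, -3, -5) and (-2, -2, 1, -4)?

With u = (-1, 3, -3, -5), v = (-2, -2, 1, -4):
u·v = (-1)·(-2) + 3·(-2) + (-3)·1 + (-5)·(-4) = 2 + (-6) + (-3) + 20 = 13.
|u| = √((-1)² + 3² + (-3)² + (-5)²) = √44, |v| = √((-2)² + (-2)² + 1² + (-4)²) = √25, so |u||v| = √(44·25) = √1100.
cos θ = (u·v)/(|u||v|) = 13/√1100 ≈ 0.392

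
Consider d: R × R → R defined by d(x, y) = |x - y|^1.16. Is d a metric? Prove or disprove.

No. d(x,y) = |x-y|^1.16 fails the triangle inequality since p = 1.16 > 1. Counterexample: x = 2, y = 8, z = 14. d(x,z) = |2 - 14|^1.16 = 12^1.16 ≈ 17.8587, but d(x,y) + d(y,z) = 6^1.16 + 6^1.16 ≈ 7.992 + 7.992 = 15.984. Since 17.8587 > 15.984, the triangle inequality is violated.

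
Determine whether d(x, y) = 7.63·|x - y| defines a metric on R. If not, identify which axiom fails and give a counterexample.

Yes. Since |x - y| is a metric on R and 7.63 > 0, the positive scalar multiple 7.63·|x - y| is also a metric: scaling by a positive constant preserves non-negativity, identity (d=0 ⟺ |x-y|=0 ⟺ x=y), symmetry, and the triangle inequality.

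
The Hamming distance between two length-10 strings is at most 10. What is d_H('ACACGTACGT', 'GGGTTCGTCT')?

Differing positions: 1, 2, 3, 4, 5, 6, 7, 8, 9. Hamming distance = 9. The maximum possible Hamming distance for length-10 strings is 10, so d_H/10 = 9/10 = 0.9.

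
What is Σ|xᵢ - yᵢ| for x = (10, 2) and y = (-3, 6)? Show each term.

Σ|x_i - y_i| = |10 - (-3)| + |2 - 6| = 13 + 4 = 17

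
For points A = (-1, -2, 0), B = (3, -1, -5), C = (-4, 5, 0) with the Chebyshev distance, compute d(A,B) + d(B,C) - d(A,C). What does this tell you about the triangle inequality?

d(A,B) = max(4, 1, 5) = 5, d(B,C) = max(7, 6, 5) = 7, d(A,C) = max(3, 7, 0) = 7.
d(A,B) + d(B,C) - d(A,C) = 5 + 7 - 7 = 12 - 7 = 5. This is ≥ 0, so the triangle inequality holds for these points.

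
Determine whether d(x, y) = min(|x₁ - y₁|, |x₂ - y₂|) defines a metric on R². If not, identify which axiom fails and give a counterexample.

No. d fails identity of indiscernibles: take x = (-1, 0) and y = (-1, 5). Then d(x,y) = min(|-1 - (-1)|, |0 - 5|) = min(0, 5) = 0, yet x ≠ y.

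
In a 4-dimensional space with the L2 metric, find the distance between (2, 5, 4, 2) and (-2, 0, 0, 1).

(Σ|x_i - y_i|^2)^(1/2) = (|2 - (-2)|^2 + |5 - 0|^2 + |4 - 0|^2 + |2 - 1|^2)^(1/2)
= (4^2 + 5^2 + 4^2 + 1^2)^(1/2) = (16 + 25 + 16 + 1)^(1/2) = (58)^(1/2) ≈ 7.6158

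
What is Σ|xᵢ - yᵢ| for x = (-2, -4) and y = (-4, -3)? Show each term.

Σ|x_i - y_i| = |-2 - (-4)| + |-4 - (-3)| = 2 + 1 = 3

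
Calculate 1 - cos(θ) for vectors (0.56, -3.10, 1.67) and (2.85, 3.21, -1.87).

With u = (0.56, -3.10, 1.67), v = (2.85, 3.21, -1.87):
u·v = 0.56·2.85 + (-3.1)·3.21 + 1.67·(-1.87) = 1.596 + (-9.951) + (-3.1229) = -11.4779.
|u| = √(0.56² + (-3.1)² + 1.67²) = √(0.3136 + 9.61 + 2.7889) = √12.7125, |v| = √(2.85² + 3.21² + (-1.87)²) = √(8.1225 + 10.3041 + 3.4969) = √21.9235.
cos θ = (u·v)/(|u||v|) = -11.4779/(√12.7125·√21.9235) ≈ -0.6875
Cosine distance = 1 - cos θ ≈ 1 - (-0.6875) = 1.6875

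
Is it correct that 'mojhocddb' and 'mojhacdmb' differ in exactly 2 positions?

Differing positions: 5, 8. Hamming distance = 2, so the claim is true.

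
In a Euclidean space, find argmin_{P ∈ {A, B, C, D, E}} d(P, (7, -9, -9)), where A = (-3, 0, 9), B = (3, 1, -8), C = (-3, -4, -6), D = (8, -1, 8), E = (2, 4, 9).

Distances: d(A) ≈ 22.4722, d(B) ≈ 10.8167, d(C) ≈ 11.5758, d(D) ≈ 18.8149, d(E) ≈ 22.7596. Nearest: B = (3, 1, -8) with distance 10.8167.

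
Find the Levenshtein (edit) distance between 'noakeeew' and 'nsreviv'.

Let D[i][j] be the edit distance between the first i characters of 'noakeeew' and the first j characters of 'nsreviv', with D[i][0] = i, D[0][j] = j, and D[i][j] = D[i-1][j-1] if the characters match, else 1 + min(D[i-1][j], D[i][j-1], D[i-1][j-1]). Filling the table (rows: prefixes of 'noakeeew', columns: prefixes of 'nsreviv'):
     ε  n  s  r  e  v  i  v
  ε  0  1  2  3  4  5  6  7
  n  1  0  1  2  3  4  5  6
  o  2  1  1  2  3  4  5  6
  a  3  2  2  2  3  4  5  6
  k  4  3  3  3  3  4  5  6
  e  5  4  4  4  3  4  5  6
  e  6  5  5  5  4  4  5  6
  e  7  6  6  6  5  5  5  6
  w  8  7  7  7  6  6  6  6
The bottom-right entry gives D[8][7] = 6, so no sequence of fewer than 6 edits works. Backtracking through the table gives one optimal edit sequence (6 edits):
  noakeeew → nakeeew (del o @2)
  nakeeew → nskeeew (sub a→s @2)
  nskeeew → nsreeew (sub k→r @3)
  nsreeew → nsrevew (sub e→v @5)
  nsrevew → nsreviw (sub e→i @6)
  nsreviw → nsreviv (sub w→v @7)
Edit distance = 6.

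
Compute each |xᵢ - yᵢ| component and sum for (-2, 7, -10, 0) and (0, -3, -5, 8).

Σ|x_i - y_i| = |-2 - 0| + |7 - (-3)| + |-10 - (-5)| + |0 - 8| = 2 + 10 + 5 + 8 = 25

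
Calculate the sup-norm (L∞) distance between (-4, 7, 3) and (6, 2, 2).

max(|x_i - y_i|) = max(|-4 - 6|, |7 - 2|, |3 - 2|) = max(10, 5, 1) = 10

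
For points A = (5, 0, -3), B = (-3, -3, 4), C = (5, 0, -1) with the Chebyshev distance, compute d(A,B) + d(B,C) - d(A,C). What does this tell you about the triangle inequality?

d(A,B) = max(8, 3, 7) = 8, d(B,C) = max(8, 3, 5) = 8, d(A,C) = max(0, 0, 2) = 2.
d(A,B) + d(B,C) - d(A,C) = 8 + 8 - 2 = 16 - 2 = 14. This is ≥ 0, so the triangle inequality holds for these points.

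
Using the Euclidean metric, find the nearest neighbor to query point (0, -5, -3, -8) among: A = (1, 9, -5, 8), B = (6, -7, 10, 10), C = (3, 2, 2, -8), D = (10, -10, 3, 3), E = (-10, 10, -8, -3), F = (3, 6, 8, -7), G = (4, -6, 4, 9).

Distances: d(A) ≈ 21.3776, d(B) ≈ 23.0868, d(C) ≈ 9.1104, d(D) ≈ 16.7929, d(E) ≈ 19.3649, d(F) ≈ 15.8745, d(G) ≈ 18.8414. Nearest: C = (3, 2, 2, -8) with distance 9.1104.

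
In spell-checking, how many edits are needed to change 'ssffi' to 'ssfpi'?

Let D[i][j] be the edit distance between the first i characters of 'ssffi' and the first j characters of 'ssfpi', with D[i][0] = i, D[0][j] = j, and D[i][j] = D[i-1][j-1] if the characters match, else 1 + min(D[i-1][j], D[i][j-1], D[i-1][j-1]). Filling the table (rows: prefixes of 'ssffi', columns: prefixes of 'ssfpi'):
     ε  s  s  f  p  i
  ε  0  1  2  3  4  5
  s  1  0  1  2  3  4
  s  2  1  0  1  2  3
  f  3  2  1  0  1  2
  f  4  3  2  1  1  2
  i  5  4  3  2  2  1
The bottom-right entry gives D[5][5] = 1, so no sequence of fewer than 1 edit works. Backtracking through the table gives one optimal edit sequence (1 edit):
  ssffi → ssfpi (sub f→p @4)
Edit distance = 1.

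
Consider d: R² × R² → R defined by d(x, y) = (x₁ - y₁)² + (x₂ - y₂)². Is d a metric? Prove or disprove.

No. The squared Euclidean distance fails the triangle inequality. Counterexample: x = (0, 0), y = (3, 4), z = (6, 8). d(x,z) = 6² + 8² = 100, but d(x,y) + d(y,z) = (3² + 4²) + (3² + 4²) = 25 + 25 = 50. Since 100 > 50, the triangle inequality is violated. (Note: √d, the ordinary Euclidean distance, IS a metric.)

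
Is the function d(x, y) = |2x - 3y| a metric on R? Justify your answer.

No. d fails symmetry: d(5, 6) = |2·5 - 3·6| = |-8| = 8, but d(6, 5) = |2·6 - 3·5| = |-3| = 3. Since 8 ≠ 3, d(x,y) ≠ d(y,x) in general.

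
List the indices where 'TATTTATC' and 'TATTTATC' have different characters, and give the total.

Differing positions: none. Hamming distance = 0.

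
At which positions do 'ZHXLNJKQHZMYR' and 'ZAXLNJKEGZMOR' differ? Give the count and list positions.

Differing positions: 2, 8, 9, 12. Hamming distance = 4.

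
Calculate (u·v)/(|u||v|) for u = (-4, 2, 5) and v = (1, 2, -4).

With u = (-4, 2, 5), v = (1, 2, -4):
u·v = (-4)·1 + 2·2 + 5·(-4) = (-4) + 4 + (-20) = -20.
|u| = √((-4)² + 2² + 5²) = √45, |v| = √(1² + 2² + (-4)²) = √21, so |u||v| = √(45·21) = √945.
cos θ = (u·v)/(|u||v|) = -20/√945 ≈ -0.6506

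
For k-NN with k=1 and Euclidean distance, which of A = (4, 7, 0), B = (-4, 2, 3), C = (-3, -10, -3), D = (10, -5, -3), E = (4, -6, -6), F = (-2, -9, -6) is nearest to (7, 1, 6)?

Distances: d(A) = 9, d(B) ≈ 11.4455, d(C) ≈ 17.3781, d(D) ≈ 11.225, d(E) ≈ 14.2127, d(F) ≈ 18.0278. Nearest: A = (4, 7, 0) with distance 9.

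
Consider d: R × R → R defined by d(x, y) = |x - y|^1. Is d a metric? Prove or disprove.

Yes, d(x,y) = |x - y| is the standard metric on R. Non-negativity, identity (|x-y|=0 ⟺ x=y), symmetry, and the triangle inequality (|x-z| ≤ |x-y| + |y-z|) all hold.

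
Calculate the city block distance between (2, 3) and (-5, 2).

Σ|x_i - y_i| = |2 - (-5)| + |3 - 2| = 7 + 1 = 8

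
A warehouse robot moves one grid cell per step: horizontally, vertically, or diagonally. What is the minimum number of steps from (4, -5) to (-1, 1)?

max(|x_i - y_i|) = max(|4 - (-1)|, |-5 - 1|) = max(5, 6) = 6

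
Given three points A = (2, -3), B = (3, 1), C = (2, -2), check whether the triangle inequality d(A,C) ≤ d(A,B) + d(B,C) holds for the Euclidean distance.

d(A,B) = √(1² + 4²) = √17 ≈ 4.1231, d(B,C) = √(1² + 3²) = √10 ≈ 3.1623, d(A,C) = √(0² + 1²) = √1 = 1.
d(A,C) = 1 ≤ 4.1231 + 3.1623 = 7.2854. Triangle inequality is satisfied.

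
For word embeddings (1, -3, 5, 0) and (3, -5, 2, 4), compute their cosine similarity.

With u = (1, -3, 5, 0), v = (3, -5, 2, 4):
u·v = 1·3 + (-3)·(-5) + 5·2 + 0·4 = 3 + 15 + 10 + 0 = 28.
|u| = √(1² + (-3)² + 5² + 0²) = √35, |v| = √(3² + (-5)² + 2² + 4²) = √54, so |u||v| = √(35·54) = √1890.
cos θ = (u·v)/(|u||v|) = 28/√1890 ≈ 0.6441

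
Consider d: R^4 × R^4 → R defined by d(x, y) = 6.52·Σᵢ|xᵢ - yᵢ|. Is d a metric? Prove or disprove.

Yes. The L1 (Manhattan) norm induces a metric on R^4, and multiplying a metric by a positive constant 6.52 > 0 preserves all four axioms: non-negativity (6.52·||x-y|| ≥ 0), identity (6.52·||x-y|| = 0 ⟺ ||x-y|| = 0 ⟺ x = y), symmetry (||x-y|| = ||y-x||), and the triangle inequality (6.52·||x-z|| ≤ 6.52·||x-y|| + 6.52·||y-z||). So d is a metric.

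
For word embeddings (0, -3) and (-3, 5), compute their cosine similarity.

With u = (0, -3), v = (-3, 5):
u·v = 0·(-3) + (-3)·5 = 0 + (-15) = -15.
|u| = √(0² + (-3)²) = √9, |v| = √((-3)² + 5²) = √34, so |u||v| = √(9·34) = √306.
cos θ = (u·v)/(|u||v|) = -15/√306 ≈ -0.8575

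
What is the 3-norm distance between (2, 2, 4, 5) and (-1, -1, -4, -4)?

(Σ|x_i - y_i|^3)^(1/3) = (|2 - (-1)|^3 + |2 - (-1)|^3 + |4 - (-4)|^3 + |5 - (-4)|^3)^(1/3)
= (3^3 + 3^3 + 8^3 + 9^3)^(1/3) = (27 + 27 + 512 + 729)^(1/3) = (1295)^(1/3) ≈ 10.8999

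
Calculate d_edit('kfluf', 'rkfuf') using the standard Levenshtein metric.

Let D[i][j] be the edit distance between the first i characters of 'kfluf' and the first j characters of 'rkfuf', with D[i][0] = i, D[0][j] = j, and D[i][j] = D[i-1][j-1] if the characters match, else 1 + min(D[i-1][j], D[i][j-1], D[i-1][j-1]). Filling the table (rows: prefixes of 'kfluf', columns: prefixes of 'rkfuf'):
     ε  r  k  f  u  f
  ε  0  1  2  3  4  5
  k  1  1  1  2  3  4
  f  2  2  2  1  2  3
  l  3  3  3  2  2  3
  u  4  4  4  3  2  3
  f  5  5  5  4  3  2
The bottom-right entry gives D[5][5] = 2, so no sequence of fewer than 2 edits works. Backtracking through the table gives one optimal edit sequence (2 edits):
  kfluf → rkfluf (ins r @1)
  rkfluf → rkfuf (del l @4)
Edit distance = 2.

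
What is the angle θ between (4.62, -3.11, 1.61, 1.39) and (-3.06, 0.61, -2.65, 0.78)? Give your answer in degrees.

With u = (4.62, -3.11, 1.61, 1.39), v = (-3.06, 0.61, -2.65, 0.78):
u·v = 4.62·(-3.06) + (-3.11)·0.61 + 1.61·(-2.65) + 1.39·0.78 = (-14.1372) + (-1.8971) + (-4.2665) + 1.0842 = -19.2166.
|u| = √(4.62² + (-3.11)² + 1.61² + 1.39²) = √(21.3444 + 9.6721 + 2.5921 + 1.9321) = √35.5407, |v| = √((-3.06)² + 0.61² + (-2.65)² + 0.78²) = √(9.3636 + 0.3721 + 7.0225 + 0.6084) = √17.3666.
cos θ = (u·v)/(|u||v|) = -19.2166/(√35.5407·√17.3666) ≈ -0.773493
θ = arccos(-0.773493) ≈ 140.67°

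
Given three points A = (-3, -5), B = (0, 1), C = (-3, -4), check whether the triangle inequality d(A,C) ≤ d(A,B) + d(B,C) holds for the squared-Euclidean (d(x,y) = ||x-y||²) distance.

d(A,B) = 3² + 6² = 45, d(B,C) = 3² + 5² = 34, d(A,C) = 0² + 1² = 1.
d(A,C) = 1 ≤ 45 + 34 = 79. Triangle inequality is satisfied.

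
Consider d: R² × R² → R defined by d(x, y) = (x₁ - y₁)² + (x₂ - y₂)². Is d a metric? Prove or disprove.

No. The squared Euclidean distance fails the triangle inequality. Counterexample: x = (0, 0), y = (1, 3), z = (2, 6). d(x,z) = 2² + 6² = 40, but d(x,y) + d(y,z) = (1² + 3²) + (1² + 3²) = 10 + 10 = 20. Since 40 > 20, the triangle inequality is violated. (Note: √d, the ordinary Euclidean distance, IS a metric.)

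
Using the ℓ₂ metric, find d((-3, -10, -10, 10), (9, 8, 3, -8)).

√(Σ(x_i - y_i)²) = √((-3 - 9)² + (-10 - 8)² + (-10 - 3)² + (10 - (-8))²)
= √((-12)² + (-18)² + (-13)² + 18²) = √(144 + 324 + 169 + 324) = √961 = 31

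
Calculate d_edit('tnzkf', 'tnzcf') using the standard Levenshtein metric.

Let D[i][j] be the edit distance between the first i characters of 'tnzkf' and the first j characters of 'tnzcf', with D[i][0] = i, D[0][j] = j, and D[i][j] = D[i-1][j-1] if the characters match, else 1 + min(D[i-1][j], D[i][j-1], D[i-1][j-1]). Filling the table (rows: prefixes of 'tnzkf', columns: prefixes of 'tnzcf'):
     ε  t  n  z  c  f
  ε  0  1  2  3  4  5
  t  1  0  1  2  3  4
  n  2  1  0  1  2  3
  z  3  2  1  0  1  2
  k  4  3  2  1  1  2
  f  5  4  3  2  2  1
The bottom-right entry gives D[5][5] = 1, so no sequence of fewer than 1 edit works. Backtracking through the table gives one optimal edit sequence (1 edit):
  tnzkf → tnzcf (sub k→c @4)
Edit distance = 1.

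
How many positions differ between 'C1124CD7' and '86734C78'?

Differing positions: 1, 2, 3, 4, 7, 8. Hamming distance = 6.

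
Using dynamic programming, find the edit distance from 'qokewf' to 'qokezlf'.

Let D[i][j] be the edit distance between the first i characters of 'qokewf' and the first j characters of 'qokezlf', with D[i][0] = i, D[0][j] = j, and D[i][j] = D[i-1][j-1] if the characters match, else 1 + min(D[i-1][j], D[i][j-1], D[i-1][j-1]). Filling the table (rows: prefixes of 'qokewf', columns: prefixes of 'qokezlf'):
     ε  q  o  k  e  z  l  f
  ε  0  1  2  3  4  5  6  7
  q  1  0  1  2  3  4  5  6
  o  2  1  0  1  2  3  4  5
  k  3  2  1  0  1  2  3  4
  e  4  3  2  1  0  1  2  3
  w  5  4  3  2  1  1  2  3
  f  6  5  4  3  2  2  2  2
The bottom-right entry gives D[6][7] = 2, so no sequence of fewer than 2 edits works. Backtracking through the table gives one optimal edit sequence (2 edits):
  qokewf → qokezwf (ins z @5)
  qokezwf → qokezlf (sub w→l @6)
Edit distance = 2.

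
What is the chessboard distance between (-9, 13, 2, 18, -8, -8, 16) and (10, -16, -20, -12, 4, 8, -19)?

max(|x_i - y_i|) = max(|-9 - 10|, |13 - (-16)|, |2 - (-20)|, |18 - (-12)|, |-8 - 4|, |-8 - 8|, |16 - (-19)|) = max(19, 29, 22, 30, 12, 16, 35) = 35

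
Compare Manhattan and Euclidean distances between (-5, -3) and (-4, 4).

L1 = |-5 - (-4)| + |-3 - 4| = 1 + 7 = 8
L2 = √(1² + 7²) = √50 ≈ 7.0711
L1 ≥ L2 always (equality iff movement is along one axis); L1 > L2 here.
Ratio L1/L2 = 8/√50 ≈ 1.1314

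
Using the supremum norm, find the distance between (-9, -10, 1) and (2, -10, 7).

max(|x_i - y_i|) = max(|-9 - 2|, |-10 - (-10)|, |1 - 7|) = max(11, 0, 6) = 11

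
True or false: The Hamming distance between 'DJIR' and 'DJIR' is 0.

Differing positions: none. Hamming distance = 0, so the claim is true.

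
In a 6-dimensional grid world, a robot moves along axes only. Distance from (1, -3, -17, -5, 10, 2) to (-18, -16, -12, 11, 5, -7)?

Σ|x_i - y_i| = |1 - (-18)| + |-3 - (-16)| + |-17 - (-12)| + |-5 - 11| + |10 - 5| + |2 - (-7)| = 19 + 13 + 5 + 16 + 5 + 9 = 67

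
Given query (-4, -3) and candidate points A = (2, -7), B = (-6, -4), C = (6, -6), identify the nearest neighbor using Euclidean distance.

Distances: d(A) ≈ 7.2111, d(B) ≈ 2.2361, d(C) ≈ 10.4403. Nearest: B = (-6, -4) with distance 2.2361.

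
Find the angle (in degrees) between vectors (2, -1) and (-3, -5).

With u = (2, -1), v = (-3, -5):
u·v = 2·(-3) + (-1)·(-5) = (-6) + 5 = -1.
|u| = √(2² + (-1)²) = √5, |v| = √((-3)² + (-5)²) = √34, so |u||v| = √(5·34) = √170.
cos θ = (u·v)/(|u||v|) = -1/√170 ≈ -0.076696
θ = arccos(-0.076696) ≈ 94.4°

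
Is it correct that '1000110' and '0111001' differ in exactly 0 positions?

Differing positions: 1, 2, 3, 4, 5, 6, 7. Hamming distance = 7, so the claim that d_H = 0 is false.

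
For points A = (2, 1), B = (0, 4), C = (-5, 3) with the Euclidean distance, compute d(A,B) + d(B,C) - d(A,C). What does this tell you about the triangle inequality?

d(A,B) = √(2² + 3²) = √13 ≈ 3.6056, d(B,C) = √(5² + 1²) = √26 ≈ 5.099, d(A,C) = √(7² + 2²) = √53 ≈ 7.2801.
d(A,B) + d(B,C) - d(A,C) = 3.6056 + 5.099 - 7.2801 = 8.7046 - 7.2801 = 1.4245 (to 4 decimal places). This is ≥ 0, so the triangle inequality holds for these points.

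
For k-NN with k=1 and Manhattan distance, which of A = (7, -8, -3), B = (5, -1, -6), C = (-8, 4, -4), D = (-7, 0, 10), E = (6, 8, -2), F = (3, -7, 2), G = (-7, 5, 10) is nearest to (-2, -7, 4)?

Distances: d(A) = 17, d(B) = 23, d(C) = 25, d(D) = 18, d(E) = 29, d(F) = 7, d(G) = 23. Nearest: F = (3, -7, 2) with distance 7.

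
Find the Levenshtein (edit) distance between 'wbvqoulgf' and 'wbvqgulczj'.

Let D[i][j] be the edit distance between the first i characters of 'wbvqoulgf' and the first j characters of 'wbvqgulczj', with D[i][0] = i, D[0][j] = j, and D[i][j] = D[i-1][j-1] if the characters match, else 1 + min(D[i-1][j], D[i][j-1], D[i-1][j-1]). Filling the table (rows: prefixes of 'wbvqoulgf', columns: prefixes of 'wbvqgulczj'):
     ε  w  b  v  q  g  u  l  c  z  j
  ε  0  1  2  3  4  5  6  7  8  9 10
  w  1  0  1  2  3  4  5  6  7  8  9
  b  2  1  0  1  2  3  4  5  6  7  8
  v  3  2  1  0  1  2  3  4  5  6  7
  q  4  3  2  1  0  1  2  3  4  5  6
  o  5  4  3  2  1  1  2  3  4  5  6
  u  6  5  4  3  2  2  1  2  3  4  5
  l  7  6  5  4  3  3  2  1  2  3  4
  g  8  7  6  5  4  3  3  2  2  3  4
  f  9  8  7  6  5  4  4  3  3  3  4
The bottom-right entry gives D[9][10] = 4, so no sequence of fewer than 4 edits works. Backtracking through the table gives one optimal edit sequence (4 edits):
  wbvqoulgf → wbvqgulgf (sub o→g @5)
  wbvqgulgf → wbvqgulcgf (ins c @8)
  wbvqgulcgf → wbvqgulczf (sub g→z @9)
  wbvqgulczf → wbvqgulczj (sub f→j @10)
Edit distance = 4.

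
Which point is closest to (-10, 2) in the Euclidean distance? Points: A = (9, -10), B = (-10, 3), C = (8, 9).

Distances: d(A) ≈ 22.4722, d(B) = 1, d(C) ≈ 19.3132. Nearest: B = (-10, 3) with distance 1.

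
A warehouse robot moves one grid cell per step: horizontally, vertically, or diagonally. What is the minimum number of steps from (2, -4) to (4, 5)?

max(|x_i - y_i|) = max(|2 - 4|, |-4 - 5|) = max(2, 9) = 9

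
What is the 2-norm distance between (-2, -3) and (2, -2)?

(Σ|x_i - y_i|^2)^(1/2) = (|-2 - 2|^2 + |-3 - (-2)|^2)^(1/2)
= (4^2 + 1^2)^(1/2) = (16 + 1)^(1/2) = (17)^(1/2) ≈ 4.1231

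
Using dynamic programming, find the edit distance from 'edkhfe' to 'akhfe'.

Let D[i][j] be the edit distance between the first i characters of 'edkhfe' and the first j characters of 'akhfe', with D[i][0] = i, D[0][j] = j, and D[i][j] = D[i-1][j-1] if the characters match, else 1 + min(D[i-1][j], D[i][j-1], D[i-1][j-1]). Filling the table (rows: prefixes of 'edkhfe', columns: prefixes of 'akhfe'):
     ε  a  k  h  f  e
  ε  0  1  2  3  4  5
  e  1  1  2  3  4  4
  d  2  2  2  3  4  5
  k  3  3  2  3  4  5
  h  4  4  3  2  3  4
  f  5  5  4  3  2  3
  e  6  6  5  4  3  2
The bottom-right entry gives D[6][5] = 2, so no sequence of fewer than 2 edits works. Backtracking through the table gives one optimal edit sequence (2 edits):
  edkhfe → dkhfe (del e @1)
  dkhfe → akhfe (sub d→a @1)
Edit distance = 2.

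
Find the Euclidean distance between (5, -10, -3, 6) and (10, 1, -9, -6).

√(Σ(x_i - y_i)²) = √((5 - 10)² + (-10 - 1)² + (-3 - (-9))² + (6 - (-6))²)
= √((-5)² + (-11)² + 6² + 12²) = √(25 + 121 + 36 + 144) = √326 ≈ 18.0555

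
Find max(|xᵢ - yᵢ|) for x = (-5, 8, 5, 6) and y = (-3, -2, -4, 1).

max(|x_i - y_i|) = max(|-5 - (-3)|, |8 - (-2)|, |5 - (-4)|, |6 - 1|) = max(2, 10, 9, 5) = 10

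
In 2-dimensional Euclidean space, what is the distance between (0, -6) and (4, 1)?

√(Σ(x_i - y_i)²) = √((0 - 4)² + (-6 - 1)²)
= √((-4)² + (-7)²) = √(16 + 49) = √65 ≈ 8.0623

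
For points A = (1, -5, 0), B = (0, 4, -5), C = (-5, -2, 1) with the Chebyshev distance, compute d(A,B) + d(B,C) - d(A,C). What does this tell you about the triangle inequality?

d(A,B) = max(1, 9, 5) = 9, d(B,C) = max(5, 6, 6) = 6, d(A,C) = max(6, 3, 1) = 6.
d(A,B) + d(B,C) - d(A,C) = 9 + 6 - 6 = 15 - 6 = 9. This is ≥ 0, so the triangle inequality holds for these points.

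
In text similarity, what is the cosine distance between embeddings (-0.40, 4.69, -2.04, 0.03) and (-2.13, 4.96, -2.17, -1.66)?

With u = (-0.40, 4.69, -2.04, 0.03), v = (-2.13, 4.96, -2.17, -1.66):
u·v = (-0.4)·(-2.13) + 4.69·4.96 + (-2.04)·(-2.17) + 0.03·(-1.66) = 0.852 + 23.2624 + 4.4268 + (-0.0498) = 28.4914.
|u| = √((-0.4)² + 4.69² + (-2.04)² + 0.03²) = √(0.16 + 21.9961 + 4.1616 + 0.0009) = √26.3186, |v| = √((-2.13)² + 4.96² + (-2.17)² + (-1.66)²) = √(4.5369 + 24.6016 + 4.7089 + 2.7556) = √36.603.
cos θ = (u·v)/(|u||v|) = 28.4914/(√26.3186·√36.603) ≈ 0.918
Cosine distance = 1 - cos θ ≈ 1 - 0.918 = 0.082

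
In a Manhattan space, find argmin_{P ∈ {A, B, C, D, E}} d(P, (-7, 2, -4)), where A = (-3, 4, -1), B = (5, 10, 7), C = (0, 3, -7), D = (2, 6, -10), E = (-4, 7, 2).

Distances: d(A) = 9, d(B) = 31, d(C) = 11, d(D) = 19, d(E) = 14. Nearest: A = (-3, 4, -1) with distance 9.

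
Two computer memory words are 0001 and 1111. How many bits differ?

Differing positions: 1, 2, 3. Hamming distance = 3.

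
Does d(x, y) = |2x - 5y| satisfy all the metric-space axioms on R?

No. d fails symmetry: d(1, 9) = |2·1 - 5·9| = |-43| = 43, but d(9, 1) = |2·9 - 5·1| = |13| = 13. Since 43 ≠ 13, d(x,y) ≠ d(y,x) in general.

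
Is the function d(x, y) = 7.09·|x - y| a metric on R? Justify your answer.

Yes. Since |x - y| is a metric on R and 7.09 > 0, the positive scalar multiple 7.09·|x - y| is also a metric: scaling by a positive constant preserves non-negativity, identity (d=0 ⟺ |x-y|=0 ⟺ x=y), symmetry, and the triangle inequality.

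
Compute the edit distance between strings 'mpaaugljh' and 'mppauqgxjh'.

Let D[i][j] be the edit distance between the first i characters of 'mpaaugljh' and the first j characters of 'mppauqgxjh', with D[i][0] = i, D[0][j] = j, and D[i][j] = D[i-1][j-1] if the characters match, else 1 + min(D[i-1][j], D[i][j-1], D[i-1][j-1]). Filling the table (rows: prefixes of 'mpaaugljh', columns: prefixes of 'mppauqgxjh'):
     ε  m  p  p  a  u  q  g  x  j  h
  ε  0  1  2  3  4  5  6  7  8  9 10
  m  1  0  1  2  3  4  5  6  7  8  9
  p  2  1  0  1  2  3  4  5  6  7  8
  a  3  2  1  1  1  2  3  4  5  6  7
  a  4  3  2  2  1  2  3  4  5  6  7
  u  5  4  3  3  2  1  2  3  4  5  6
  g  6  5  4  4  3  2  2  2  3  4  5
  l  7  6  5  5  4  3  3  3  3  4  5
  j  8  7  6  6  5  4  4  4  4  3  4
  h  9  8  7  7  6  5  5  5  5  4  3
The bottom-right entry gives D[9][10] = 3, so no sequence of fewer than 3 edits works. Backtracking through the table gives one optimal edit sequence (3 edits):
  mpaaugljh → mppaugljh (sub a→p @3)
  mppaugljh → mppauqgljh (ins q @6)
  mppauqgljh → mppauqgxjh (sub l→x @8)
Edit distance = 3.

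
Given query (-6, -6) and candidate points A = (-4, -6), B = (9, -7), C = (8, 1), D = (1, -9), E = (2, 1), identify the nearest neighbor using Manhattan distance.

Distances: d(A) = 2, d(B) = 16, d(C) = 21, d(D) = 10, d(E) = 15. Nearest: A = (-4, -6) with distance 2.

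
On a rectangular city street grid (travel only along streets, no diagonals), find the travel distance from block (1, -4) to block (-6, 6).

Σ|x_i - y_i| = |1 - (-6)| + |-4 - 6| = 7 + 10 = 17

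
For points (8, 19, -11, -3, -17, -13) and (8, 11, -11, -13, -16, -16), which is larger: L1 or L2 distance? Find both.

L1 = |8 - 8| + |19 - 11| + |-11 - (-11)| + |-3 - (-13)| + |-17 - (-16)| + |-13 - (-16)| = 0 + 8 + 0 + 10 + 1 + 3 = 22
L2 = √(0² + 8² + 0² + 10² + 1² + 3²) = √174 ≈ 13.1909
L1 ≥ L2 always (equality iff movement is along one axis); L1 > L2 here.
Ratio L1/L2 = 22/√174 ≈ 1.6678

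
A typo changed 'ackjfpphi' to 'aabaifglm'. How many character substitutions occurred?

Differing positions: 2, 3, 4, 5, 6, 7, 8, 9. Hamming distance = 8.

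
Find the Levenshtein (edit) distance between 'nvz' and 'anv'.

Let D[i][j] be the edit distance between the first i characters of 'nvz' and the first j characters of 'anv', with D[i][0] = i, D[0][j] = j, and D[i][j] = D[i-1][j-1] if the characters match, else 1 + min(D[i-1][j], D[i][j-1], D[i-1][j-1]). Filling the table (rows: prefixes of 'nvz', columns: prefixes of 'anv'):
     ε  a  n  v
  ε  0  1  2  3
  n  1  1  1  2
  v  2  2  2  1
  z  3  3  3  2
The bottom-right entry gives D[3][3] = 2, so no sequence of fewer than 2 edits works. Backtracking through the table gives one optimal edit sequence (2 edits):
  nvz → anvz (ins a @1)
  anvz → anv (del z @4)
Edit distance = 2.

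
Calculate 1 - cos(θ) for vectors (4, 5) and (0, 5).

With u = (4, 5), v = (0, 5):
u·v = 4·0 + 5·5 = 0 + 25 = 25.
|u| = √(4² + 5²) = √41, |v| = √(0² + 5²) = √25, so |u||v| = √(41·25) = √1025.
cos θ = (u·v)/(|u||v|) = 25/√1025 ≈ 0.7809
Cosine distance = 1 - cos θ ≈ 1 - 0.7809 = 0.2191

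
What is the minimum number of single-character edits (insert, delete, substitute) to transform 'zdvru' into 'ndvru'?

Let D[i][j] be the edit distance between the first i characters of 'zdvru' and the first j characters of 'ndvru', with D[i][0] = i, D[0][j] = j, and D[i][j] = D[i-1][j-1] if the characters match, else 1 + min(D[i-1][j], D[i][j-1], D[i-1][j-1]). Filling the table (rows: prefixes of 'zdvru', columns: prefixes of 'ndvru'):
     ε  n  d  v  r  u
  ε  0  1  2  3  4  5
  z  1  1  2  3  4  5
  d  2  2  1  2  3  4
  v  3  3  2  1  2  3
  r  4  4  3  2  1  2
  u  5  5  4  3  2  1
The bottom-right entry gives D[5][5] = 1, so no sequence of fewer than 1 edit works. Backtracking through the table gives one optimal edit sequence (1 edit):
  zdvru → ndvru (sub z→n @1)
Edit distance = 1.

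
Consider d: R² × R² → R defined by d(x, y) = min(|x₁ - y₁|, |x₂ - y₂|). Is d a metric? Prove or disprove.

No. d fails identity of indiscernibles: take x = (-5, 0) and y = (-5, 6). Then d(x,y) = min(|-5 - (-5)|, |0 - 6|) = min(0, 6) = 0, yet x ≠ y.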